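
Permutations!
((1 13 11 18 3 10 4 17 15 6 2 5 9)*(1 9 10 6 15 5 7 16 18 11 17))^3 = ((1 13 17 5 10 4)(2 7 16 18 3 6))^3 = (1 5)(2 18)(3 7)(4 17)(6 16)(10 13)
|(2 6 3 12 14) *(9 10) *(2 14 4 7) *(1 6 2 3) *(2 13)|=4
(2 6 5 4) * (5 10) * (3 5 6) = (2 3 5 4)(6 10) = [0, 1, 3, 5, 2, 4, 10, 7, 8, 9, 6]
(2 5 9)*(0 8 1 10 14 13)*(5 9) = [8, 10, 9, 3, 4, 5, 6, 7, 1, 2, 14, 11, 12, 0, 13] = (0 8 1 10 14 13)(2 9)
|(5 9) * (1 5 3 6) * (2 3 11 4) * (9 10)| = |(1 5 10 9 11 4 2 3 6)| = 9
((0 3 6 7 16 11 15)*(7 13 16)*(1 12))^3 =((0 3 6 13 16 11 15)(1 12))^3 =(0 13 15 6 11 3 16)(1 12)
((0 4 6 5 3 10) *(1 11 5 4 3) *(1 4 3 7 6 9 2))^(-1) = (0 10 3 6 7)(1 2 9 4 5 11) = ((0 7 6 3 10)(1 11 5 4 9 2))^(-1)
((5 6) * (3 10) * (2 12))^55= (2 12)(3 10)(5 6)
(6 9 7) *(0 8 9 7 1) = (0 8 9 1)(6 7) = [8, 0, 2, 3, 4, 5, 7, 6, 9, 1]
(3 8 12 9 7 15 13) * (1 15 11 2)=[0, 15, 1, 8, 4, 5, 6, 11, 12, 7, 10, 2, 9, 3, 14, 13]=(1 15 13 3 8 12 9 7 11 2)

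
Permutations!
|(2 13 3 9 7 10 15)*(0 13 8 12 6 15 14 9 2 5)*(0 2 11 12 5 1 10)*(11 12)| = 33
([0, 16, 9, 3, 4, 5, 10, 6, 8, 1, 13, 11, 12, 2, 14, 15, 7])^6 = [0, 2, 10, 3, 4, 5, 16, 1, 8, 13, 7, 11, 12, 6, 14, 15, 9]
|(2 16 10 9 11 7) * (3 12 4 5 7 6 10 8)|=8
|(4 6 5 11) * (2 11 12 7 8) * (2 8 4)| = 10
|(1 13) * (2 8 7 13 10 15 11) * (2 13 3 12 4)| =30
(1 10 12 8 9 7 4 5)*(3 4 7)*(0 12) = (0 12 8 9 3 4 5 1 10) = [12, 10, 2, 4, 5, 1, 6, 7, 9, 3, 0, 11, 8]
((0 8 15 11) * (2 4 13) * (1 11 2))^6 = (0 1 4 15)(2 8 11 13)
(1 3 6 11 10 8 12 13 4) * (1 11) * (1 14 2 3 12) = [0, 12, 3, 6, 11, 5, 14, 7, 1, 9, 8, 10, 13, 4, 2] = (1 12 13 4 11 10 8)(2 3 6 14)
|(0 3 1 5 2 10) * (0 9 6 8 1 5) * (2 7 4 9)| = |(0 3 5 7 4 9 6 8 1)(2 10)| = 18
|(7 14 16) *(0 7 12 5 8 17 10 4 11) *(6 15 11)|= 13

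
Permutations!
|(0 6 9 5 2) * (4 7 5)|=|(0 6 9 4 7 5 2)|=7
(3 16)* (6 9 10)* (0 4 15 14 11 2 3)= [4, 1, 3, 16, 15, 5, 9, 7, 8, 10, 6, 2, 12, 13, 11, 14, 0]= (0 4 15 14 11 2 3 16)(6 9 10)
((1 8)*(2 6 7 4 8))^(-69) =((1 2 6 7 4 8))^(-69) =(1 7)(2 4)(6 8)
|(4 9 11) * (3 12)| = |(3 12)(4 9 11)| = 6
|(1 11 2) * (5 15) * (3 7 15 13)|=15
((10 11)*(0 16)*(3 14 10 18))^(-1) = (0 16)(3 18 11 10 14)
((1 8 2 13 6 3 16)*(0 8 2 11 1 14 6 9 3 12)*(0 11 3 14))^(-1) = ((0 8 3 16)(1 2 13 9 14 6 12 11))^(-1) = (0 16 3 8)(1 11 12 6 14 9 13 2)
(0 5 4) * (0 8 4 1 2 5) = (1 2 5)(4 8) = [0, 2, 5, 3, 8, 1, 6, 7, 4]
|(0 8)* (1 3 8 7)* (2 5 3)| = |(0 7 1 2 5 3 8)| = 7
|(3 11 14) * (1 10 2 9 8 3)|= 8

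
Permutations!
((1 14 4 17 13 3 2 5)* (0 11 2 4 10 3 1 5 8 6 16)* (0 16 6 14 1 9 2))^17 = (0 11)(2 9 13 17 4 3 10 14 8)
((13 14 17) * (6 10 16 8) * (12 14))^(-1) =(6 8 16 10)(12 13 17 14)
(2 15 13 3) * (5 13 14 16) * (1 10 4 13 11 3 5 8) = [0, 10, 15, 2, 13, 11, 6, 7, 1, 9, 4, 3, 12, 5, 16, 14, 8] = (1 10 4 13 5 11 3 2 15 14 16 8)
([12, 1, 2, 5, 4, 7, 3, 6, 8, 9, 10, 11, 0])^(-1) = (0 12)(3 6 7 5)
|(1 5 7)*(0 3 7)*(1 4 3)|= |(0 1 5)(3 7 4)|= 3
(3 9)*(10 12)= (3 9)(10 12)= [0, 1, 2, 9, 4, 5, 6, 7, 8, 3, 12, 11, 10]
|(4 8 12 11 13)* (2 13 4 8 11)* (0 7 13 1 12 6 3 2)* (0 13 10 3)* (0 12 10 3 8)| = 10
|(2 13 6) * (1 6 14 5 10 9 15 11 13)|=21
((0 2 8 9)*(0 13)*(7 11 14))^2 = (0 8 13 2 9)(7 14 11)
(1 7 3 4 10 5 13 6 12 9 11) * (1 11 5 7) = (3 4 10 7)(5 13 6 12 9) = [0, 1, 2, 4, 10, 13, 12, 3, 8, 5, 7, 11, 9, 6]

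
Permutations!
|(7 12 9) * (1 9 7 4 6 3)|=|(1 9 4 6 3)(7 12)|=10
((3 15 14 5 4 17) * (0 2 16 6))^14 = ((0 2 16 6)(3 15 14 5 4 17))^14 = (0 16)(2 6)(3 14 4)(5 17 15)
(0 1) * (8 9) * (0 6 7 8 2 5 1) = (1 6 7 8 9 2 5) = [0, 6, 5, 3, 4, 1, 7, 8, 9, 2]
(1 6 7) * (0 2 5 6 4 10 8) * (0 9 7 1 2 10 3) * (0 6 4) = (0 10 8 9 7 2 5 4 3 6 1) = [10, 0, 5, 6, 3, 4, 1, 2, 9, 7, 8]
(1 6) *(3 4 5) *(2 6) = [0, 2, 6, 4, 5, 3, 1] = (1 2 6)(3 4 5)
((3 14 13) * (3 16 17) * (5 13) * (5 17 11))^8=(3 17 14)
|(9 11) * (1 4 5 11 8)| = 6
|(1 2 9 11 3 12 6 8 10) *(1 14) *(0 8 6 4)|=|(0 8 10 14 1 2 9 11 3 12 4)|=11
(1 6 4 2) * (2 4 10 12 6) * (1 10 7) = [0, 2, 10, 3, 4, 5, 7, 1, 8, 9, 12, 11, 6] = (1 2 10 12 6 7)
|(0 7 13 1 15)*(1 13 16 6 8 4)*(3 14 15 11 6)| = |(0 7 16 3 14 15)(1 11 6 8 4)| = 30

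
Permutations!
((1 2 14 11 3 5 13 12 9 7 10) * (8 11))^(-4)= ((1 2 14 8 11 3 5 13 12 9 7 10))^(-4)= (1 12 11)(2 9 3)(5 14 7)(8 10 13)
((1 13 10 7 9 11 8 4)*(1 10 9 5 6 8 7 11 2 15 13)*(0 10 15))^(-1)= (0 2 9 13 15 4 8 6 5 7 11 10)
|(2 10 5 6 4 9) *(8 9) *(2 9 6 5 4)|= |(2 10 4 8 6)|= 5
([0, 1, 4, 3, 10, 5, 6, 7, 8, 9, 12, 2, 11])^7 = (2 10 11 4 12)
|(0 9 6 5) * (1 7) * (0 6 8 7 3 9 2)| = |(0 2)(1 3 9 8 7)(5 6)| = 10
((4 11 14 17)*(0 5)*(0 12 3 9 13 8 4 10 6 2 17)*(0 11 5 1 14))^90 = ((0 1 14 11)(2 17 10 6)(3 9 13 8 4 5 12))^90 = (0 14)(1 11)(2 10)(3 12 5 4 8 13 9)(6 17)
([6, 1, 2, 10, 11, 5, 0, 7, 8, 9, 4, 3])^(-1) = (0 6)(3 11 4 10)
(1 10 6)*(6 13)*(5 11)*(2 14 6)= (1 10 13 2 14 6)(5 11)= [0, 10, 14, 3, 4, 11, 1, 7, 8, 9, 13, 5, 12, 2, 6]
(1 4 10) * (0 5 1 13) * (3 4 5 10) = (0 10 13)(1 5)(3 4) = [10, 5, 2, 4, 3, 1, 6, 7, 8, 9, 13, 11, 12, 0]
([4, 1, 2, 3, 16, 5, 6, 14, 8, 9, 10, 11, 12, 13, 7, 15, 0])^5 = (0 16 4)(7 14)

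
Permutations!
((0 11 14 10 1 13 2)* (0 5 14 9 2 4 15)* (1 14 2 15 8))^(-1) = (0 15 9 11)(1 8 4 13)(2 5)(10 14)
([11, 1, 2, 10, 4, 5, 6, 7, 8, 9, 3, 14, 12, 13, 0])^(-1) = (0 14 11)(3 10)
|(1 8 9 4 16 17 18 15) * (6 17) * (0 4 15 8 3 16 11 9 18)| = |(0 4 11 9 15 1 3 16 6 17)(8 18)| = 10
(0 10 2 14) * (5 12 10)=(0 5 12 10 2 14)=[5, 1, 14, 3, 4, 12, 6, 7, 8, 9, 2, 11, 10, 13, 0]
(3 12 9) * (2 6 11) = (2 6 11)(3 12 9) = [0, 1, 6, 12, 4, 5, 11, 7, 8, 3, 10, 2, 9]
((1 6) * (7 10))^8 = ((1 6)(7 10))^8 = (10)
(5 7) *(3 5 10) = [0, 1, 2, 5, 4, 7, 6, 10, 8, 9, 3] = (3 5 7 10)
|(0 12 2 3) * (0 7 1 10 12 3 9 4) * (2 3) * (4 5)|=5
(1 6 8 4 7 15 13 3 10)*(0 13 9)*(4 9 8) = (0 13 3 10 1 6 4 7 15 8 9) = [13, 6, 2, 10, 7, 5, 4, 15, 9, 0, 1, 11, 12, 3, 14, 8]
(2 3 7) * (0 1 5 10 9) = [1, 5, 3, 7, 4, 10, 6, 2, 8, 0, 9] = (0 1 5 10 9)(2 3 7)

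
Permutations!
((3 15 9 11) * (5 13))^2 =((3 15 9 11)(5 13))^2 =(3 9)(11 15)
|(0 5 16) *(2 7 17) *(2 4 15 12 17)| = |(0 5 16)(2 7)(4 15 12 17)| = 12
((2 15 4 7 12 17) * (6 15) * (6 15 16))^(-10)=((2 15 4 7 12 17)(6 16))^(-10)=(2 4 12)(7 17 15)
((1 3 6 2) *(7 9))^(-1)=(1 2 6 3)(7 9)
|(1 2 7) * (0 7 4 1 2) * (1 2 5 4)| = 6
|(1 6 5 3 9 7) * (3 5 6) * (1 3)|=3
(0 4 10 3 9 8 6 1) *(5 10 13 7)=(0 4 13 7 5 10 3 9 8 6 1)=[4, 0, 2, 9, 13, 10, 1, 5, 6, 8, 3, 11, 12, 7]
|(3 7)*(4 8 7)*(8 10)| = 5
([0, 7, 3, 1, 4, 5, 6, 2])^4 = (7)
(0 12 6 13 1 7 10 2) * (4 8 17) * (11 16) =(0 12 6 13 1 7 10 2)(4 8 17)(11 16) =[12, 7, 0, 3, 8, 5, 13, 10, 17, 9, 2, 16, 6, 1, 14, 15, 11, 4]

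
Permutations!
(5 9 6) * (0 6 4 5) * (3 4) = [6, 1, 2, 4, 5, 9, 0, 7, 8, 3] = (0 6)(3 4 5 9)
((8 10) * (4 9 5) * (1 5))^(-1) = (1 9 4 5)(8 10)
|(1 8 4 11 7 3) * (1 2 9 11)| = 15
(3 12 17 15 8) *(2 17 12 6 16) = (2 17 15 8 3 6 16) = [0, 1, 17, 6, 4, 5, 16, 7, 3, 9, 10, 11, 12, 13, 14, 8, 2, 15]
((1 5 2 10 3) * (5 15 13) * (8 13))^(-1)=(1 3 10 2 5 13 8 15)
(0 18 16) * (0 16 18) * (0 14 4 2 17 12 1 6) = [14, 6, 17, 3, 2, 5, 0, 7, 8, 9, 10, 11, 1, 13, 4, 15, 16, 12, 18] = (18)(0 14 4 2 17 12 1 6)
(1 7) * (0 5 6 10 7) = (0 5 6 10 7 1) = [5, 0, 2, 3, 4, 6, 10, 1, 8, 9, 7]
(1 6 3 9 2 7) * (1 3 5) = (1 6 5)(2 7 3 9) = [0, 6, 7, 9, 4, 1, 5, 3, 8, 2]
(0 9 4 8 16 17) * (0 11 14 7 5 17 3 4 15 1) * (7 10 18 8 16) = (0 9 15 1)(3 4 16)(5 17 11 14 10 18 8 7) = [9, 0, 2, 4, 16, 17, 6, 5, 7, 15, 18, 14, 12, 13, 10, 1, 3, 11, 8]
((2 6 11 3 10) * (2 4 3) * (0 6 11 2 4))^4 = ((0 6 2 11 4 3 10))^4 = (0 4 6 3 2 10 11)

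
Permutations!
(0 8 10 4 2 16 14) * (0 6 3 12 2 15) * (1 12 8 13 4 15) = (0 13 4 1 12 2 16 14 6 3 8 10 15) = [13, 12, 16, 8, 1, 5, 3, 7, 10, 9, 15, 11, 2, 4, 6, 0, 14]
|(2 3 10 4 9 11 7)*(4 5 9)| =|(2 3 10 5 9 11 7)| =7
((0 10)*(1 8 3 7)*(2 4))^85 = (0 10)(1 8 3 7)(2 4)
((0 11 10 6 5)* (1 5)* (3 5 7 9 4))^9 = ((0 11 10 6 1 7 9 4 3 5))^9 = (0 5 3 4 9 7 1 6 10 11)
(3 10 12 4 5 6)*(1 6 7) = (1 6 3 10 12 4 5 7) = [0, 6, 2, 10, 5, 7, 3, 1, 8, 9, 12, 11, 4]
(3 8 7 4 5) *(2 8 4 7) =(2 8)(3 4 5) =[0, 1, 8, 4, 5, 3, 6, 7, 2]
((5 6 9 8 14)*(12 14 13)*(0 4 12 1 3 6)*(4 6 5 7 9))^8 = ((0 6 4 12 14 7 9 8 13 1 3 5))^8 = (0 13 14)(1 7 6)(3 9 4)(5 8 12)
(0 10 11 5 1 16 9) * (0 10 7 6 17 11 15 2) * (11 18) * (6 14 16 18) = [7, 18, 0, 3, 4, 1, 17, 14, 8, 10, 15, 5, 12, 13, 16, 2, 9, 6, 11] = (0 7 14 16 9 10 15 2)(1 18 11 5)(6 17)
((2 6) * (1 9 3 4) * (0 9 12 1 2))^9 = (0 4)(1 12)(2 9)(3 6)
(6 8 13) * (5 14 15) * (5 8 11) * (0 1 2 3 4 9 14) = (0 1 2 3 4 9 14 15 8 13 6 11 5) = [1, 2, 3, 4, 9, 0, 11, 7, 13, 14, 10, 5, 12, 6, 15, 8]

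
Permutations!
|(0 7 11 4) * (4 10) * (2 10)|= 6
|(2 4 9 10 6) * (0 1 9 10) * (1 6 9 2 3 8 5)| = 10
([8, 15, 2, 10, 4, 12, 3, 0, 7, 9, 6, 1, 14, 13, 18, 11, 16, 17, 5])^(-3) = (5 12 14 18)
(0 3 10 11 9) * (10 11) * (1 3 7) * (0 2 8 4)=(0 7 1 3 11 9 2 8 4)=[7, 3, 8, 11, 0, 5, 6, 1, 4, 2, 10, 9]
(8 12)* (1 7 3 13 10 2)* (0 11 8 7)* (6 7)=(0 11 8 12 6 7 3 13 10 2 1)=[11, 0, 1, 13, 4, 5, 7, 3, 12, 9, 2, 8, 6, 10]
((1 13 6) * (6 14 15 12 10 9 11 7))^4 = ((1 13 14 15 12 10 9 11 7 6))^4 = (1 12 7 14 9)(6 15 11 13 10)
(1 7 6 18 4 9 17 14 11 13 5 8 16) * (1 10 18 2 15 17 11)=(1 7 6 2 15 17 14)(4 9 11 13 5 8 16 10 18)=[0, 7, 15, 3, 9, 8, 2, 6, 16, 11, 18, 13, 12, 5, 1, 17, 10, 14, 4]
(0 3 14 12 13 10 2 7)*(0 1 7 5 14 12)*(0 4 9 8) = [3, 7, 5, 12, 9, 14, 6, 1, 0, 8, 2, 11, 13, 10, 4] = (0 3 12 13 10 2 5 14 4 9 8)(1 7)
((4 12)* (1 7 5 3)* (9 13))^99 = (1 3 5 7)(4 12)(9 13)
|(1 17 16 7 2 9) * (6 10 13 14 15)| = 30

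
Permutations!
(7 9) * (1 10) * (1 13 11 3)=(1 10 13 11 3)(7 9)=[0, 10, 2, 1, 4, 5, 6, 9, 8, 7, 13, 3, 12, 11]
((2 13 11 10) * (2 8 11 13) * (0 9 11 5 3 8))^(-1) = (13)(0 10 11 9)(3 5 8)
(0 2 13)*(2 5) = (0 5 2 13) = [5, 1, 13, 3, 4, 2, 6, 7, 8, 9, 10, 11, 12, 0]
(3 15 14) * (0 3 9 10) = (0 3 15 14 9 10) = [3, 1, 2, 15, 4, 5, 6, 7, 8, 10, 0, 11, 12, 13, 9, 14]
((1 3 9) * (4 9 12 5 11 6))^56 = (12)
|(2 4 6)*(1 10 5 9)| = 12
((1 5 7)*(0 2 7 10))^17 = ((0 2 7 1 5 10))^17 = (0 10 5 1 7 2)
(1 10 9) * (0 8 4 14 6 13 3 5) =[8, 10, 2, 5, 14, 0, 13, 7, 4, 1, 9, 11, 12, 3, 6] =(0 8 4 14 6 13 3 5)(1 10 9)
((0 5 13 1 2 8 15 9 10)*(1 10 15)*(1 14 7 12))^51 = (0 10 13 5)(1 14)(2 7)(8 12)(9 15)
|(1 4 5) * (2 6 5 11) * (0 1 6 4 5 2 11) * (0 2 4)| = |(11)(0 1 5 6 4 2)| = 6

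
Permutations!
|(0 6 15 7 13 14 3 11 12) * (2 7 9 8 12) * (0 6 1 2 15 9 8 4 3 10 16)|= |(0 1 2 7 13 14 10 16)(3 11 15 8 12 6 9 4)|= 8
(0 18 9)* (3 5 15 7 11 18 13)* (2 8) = [13, 1, 8, 5, 4, 15, 6, 11, 2, 0, 10, 18, 12, 3, 14, 7, 16, 17, 9] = (0 13 3 5 15 7 11 18 9)(2 8)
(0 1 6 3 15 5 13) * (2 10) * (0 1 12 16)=(0 12 16)(1 6 3 15 5 13)(2 10)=[12, 6, 10, 15, 4, 13, 3, 7, 8, 9, 2, 11, 16, 1, 14, 5, 0]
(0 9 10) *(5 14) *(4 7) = (0 9 10)(4 7)(5 14) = [9, 1, 2, 3, 7, 14, 6, 4, 8, 10, 0, 11, 12, 13, 5]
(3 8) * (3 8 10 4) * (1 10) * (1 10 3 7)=(1 3 10 4 7)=[0, 3, 2, 10, 7, 5, 6, 1, 8, 9, 4]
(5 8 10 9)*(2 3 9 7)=(2 3 9 5 8 10 7)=[0, 1, 3, 9, 4, 8, 6, 2, 10, 5, 7]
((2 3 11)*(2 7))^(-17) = (2 7 11 3)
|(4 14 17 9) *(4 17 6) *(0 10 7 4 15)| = 14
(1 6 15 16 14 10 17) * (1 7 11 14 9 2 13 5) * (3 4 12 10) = [0, 6, 13, 4, 12, 1, 15, 11, 8, 2, 17, 14, 10, 5, 3, 16, 9, 7] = (1 6 15 16 9 2 13 5)(3 4 12 10 17 7 11 14)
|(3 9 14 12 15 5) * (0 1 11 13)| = |(0 1 11 13)(3 9 14 12 15 5)| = 12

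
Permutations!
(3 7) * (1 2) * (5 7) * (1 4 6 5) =(1 2 4 6 5 7 3) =[0, 2, 4, 1, 6, 7, 5, 3]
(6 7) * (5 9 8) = (5 9 8)(6 7) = [0, 1, 2, 3, 4, 9, 7, 6, 5, 8]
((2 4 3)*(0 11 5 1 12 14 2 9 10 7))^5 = ((0 11 5 1 12 14 2 4 3 9 10 7))^5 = (0 14 10 1 3 11 2 7 12 9 5 4)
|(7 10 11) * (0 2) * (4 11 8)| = |(0 2)(4 11 7 10 8)| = 10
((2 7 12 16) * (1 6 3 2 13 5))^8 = (1 5 13 16 12 7 2 3 6)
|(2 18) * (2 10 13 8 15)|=|(2 18 10 13 8 15)|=6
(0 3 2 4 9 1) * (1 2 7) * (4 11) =(0 3 7 1)(2 11 4 9) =[3, 0, 11, 7, 9, 5, 6, 1, 8, 2, 10, 4]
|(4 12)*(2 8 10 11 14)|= 10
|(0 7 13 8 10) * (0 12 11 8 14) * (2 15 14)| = |(0 7 13 2 15 14)(8 10 12 11)| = 12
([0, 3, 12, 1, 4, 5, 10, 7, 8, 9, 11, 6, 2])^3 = [0, 3, 12, 1, 4, 5, 6, 7, 8, 9, 10, 11, 2]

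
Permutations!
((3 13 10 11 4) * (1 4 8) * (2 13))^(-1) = (1 8 11 10 13 2 3 4) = ((1 4 3 2 13 10 11 8))^(-1)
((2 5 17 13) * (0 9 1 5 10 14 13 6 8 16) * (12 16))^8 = (0 16 12 8 6 17 5 1 9)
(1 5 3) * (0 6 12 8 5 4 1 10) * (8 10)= (0 6 12 10)(1 4)(3 8 5)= [6, 4, 2, 8, 1, 3, 12, 7, 5, 9, 0, 11, 10]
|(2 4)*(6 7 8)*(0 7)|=|(0 7 8 6)(2 4)|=4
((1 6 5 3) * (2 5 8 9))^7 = ((1 6 8 9 2 5 3))^7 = (9)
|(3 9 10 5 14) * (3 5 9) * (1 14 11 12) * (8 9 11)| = 8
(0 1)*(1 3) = [3, 0, 2, 1] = (0 3 1)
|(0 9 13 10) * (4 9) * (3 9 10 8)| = 12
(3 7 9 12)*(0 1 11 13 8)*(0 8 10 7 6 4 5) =(0 1 11 13 10 7 9 12 3 6 4 5) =[1, 11, 2, 6, 5, 0, 4, 9, 8, 12, 7, 13, 3, 10]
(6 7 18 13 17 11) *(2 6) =(2 6 7 18 13 17 11) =[0, 1, 6, 3, 4, 5, 7, 18, 8, 9, 10, 2, 12, 17, 14, 15, 16, 11, 13]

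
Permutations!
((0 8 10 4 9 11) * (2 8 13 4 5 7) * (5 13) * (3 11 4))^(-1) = (0 11 3 13 10 8 2 7 5)(4 9)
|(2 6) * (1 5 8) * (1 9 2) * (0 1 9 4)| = |(0 1 5 8 4)(2 6 9)| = 15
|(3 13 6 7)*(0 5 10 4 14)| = 20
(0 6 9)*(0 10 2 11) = (0 6 9 10 2 11) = [6, 1, 11, 3, 4, 5, 9, 7, 8, 10, 2, 0]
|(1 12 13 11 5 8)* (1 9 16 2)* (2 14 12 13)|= |(1 13 11 5 8 9 16 14 12 2)|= 10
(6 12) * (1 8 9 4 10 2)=(1 8 9 4 10 2)(6 12)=[0, 8, 1, 3, 10, 5, 12, 7, 9, 4, 2, 11, 6]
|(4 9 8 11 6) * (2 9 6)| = |(2 9 8 11)(4 6)| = 4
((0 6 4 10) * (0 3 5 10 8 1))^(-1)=(0 1 8 4 6)(3 10 5)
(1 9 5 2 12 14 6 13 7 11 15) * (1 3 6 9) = (2 12 14 9 5)(3 6 13 7 11 15) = [0, 1, 12, 6, 4, 2, 13, 11, 8, 5, 10, 15, 14, 7, 9, 3]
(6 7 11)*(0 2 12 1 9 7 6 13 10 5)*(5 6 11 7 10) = (0 2 12 1 9 10 6 11 13 5) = [2, 9, 12, 3, 4, 0, 11, 7, 8, 10, 6, 13, 1, 5]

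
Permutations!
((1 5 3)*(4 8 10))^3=((1 5 3)(4 8 10))^3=(10)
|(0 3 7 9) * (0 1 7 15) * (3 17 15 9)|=|(0 17 15)(1 7 3 9)|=12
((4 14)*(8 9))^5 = ((4 14)(8 9))^5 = (4 14)(8 9)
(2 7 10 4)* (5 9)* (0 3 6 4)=[3, 1, 7, 6, 2, 9, 4, 10, 8, 5, 0]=(0 3 6 4 2 7 10)(5 9)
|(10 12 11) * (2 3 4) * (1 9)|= 6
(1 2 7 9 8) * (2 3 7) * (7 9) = (1 3 9 8) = [0, 3, 2, 9, 4, 5, 6, 7, 1, 8]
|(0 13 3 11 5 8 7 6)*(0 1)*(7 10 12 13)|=|(0 7 6 1)(3 11 5 8 10 12 13)|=28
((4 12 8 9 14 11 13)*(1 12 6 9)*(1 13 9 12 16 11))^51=((1 16 11 9 14)(4 6 12 8 13))^51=(1 16 11 9 14)(4 6 12 8 13)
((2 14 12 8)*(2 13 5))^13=((2 14 12 8 13 5))^13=(2 14 12 8 13 5)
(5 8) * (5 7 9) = (5 8 7 9) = [0, 1, 2, 3, 4, 8, 6, 9, 7, 5]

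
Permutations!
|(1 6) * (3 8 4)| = 6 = |(1 6)(3 8 4)|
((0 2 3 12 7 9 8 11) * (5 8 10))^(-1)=(0 11 8 5 10 9 7 12 3 2)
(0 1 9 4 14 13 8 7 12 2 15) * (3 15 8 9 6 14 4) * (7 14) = [1, 6, 8, 15, 4, 5, 7, 12, 14, 3, 10, 11, 2, 9, 13, 0] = (0 1 6 7 12 2 8 14 13 9 3 15)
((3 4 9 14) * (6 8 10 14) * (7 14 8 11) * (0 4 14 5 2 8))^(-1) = (0 10 8 2 5 7 11 6 9 4)(3 14)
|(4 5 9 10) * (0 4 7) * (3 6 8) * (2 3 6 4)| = |(0 2 3 4 5 9 10 7)(6 8)| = 8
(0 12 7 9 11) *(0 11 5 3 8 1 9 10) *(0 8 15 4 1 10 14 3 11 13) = (0 12 7 14 3 15 4 1 9 5 11 13)(8 10) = [12, 9, 2, 15, 1, 11, 6, 14, 10, 5, 8, 13, 7, 0, 3, 4]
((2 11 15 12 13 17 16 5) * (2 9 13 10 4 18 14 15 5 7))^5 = (2 17 5 7 13 11 16 9)(4 10 12 15 14 18)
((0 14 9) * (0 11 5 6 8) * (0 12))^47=((0 14 9 11 5 6 8 12))^47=(0 12 8 6 5 11 9 14)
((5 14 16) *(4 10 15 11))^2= (4 15)(5 16 14)(10 11)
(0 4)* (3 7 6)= [4, 1, 2, 7, 0, 5, 3, 6]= (0 4)(3 7 6)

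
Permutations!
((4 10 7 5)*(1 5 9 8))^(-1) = (1 8 9 7 10 4 5)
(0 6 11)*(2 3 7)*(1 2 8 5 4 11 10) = (0 6 10 1 2 3 7 8 5 4 11) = [6, 2, 3, 7, 11, 4, 10, 8, 5, 9, 1, 0]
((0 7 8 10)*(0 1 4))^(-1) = ((0 7 8 10 1 4))^(-1) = (0 4 1 10 8 7)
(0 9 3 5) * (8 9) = [8, 1, 2, 5, 4, 0, 6, 7, 9, 3] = (0 8 9 3 5)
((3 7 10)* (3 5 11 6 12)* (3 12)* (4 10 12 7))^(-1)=(3 6 11 5 10 4)(7 12)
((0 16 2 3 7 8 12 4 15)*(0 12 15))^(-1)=(0 4 12 15 8 7 3 2 16)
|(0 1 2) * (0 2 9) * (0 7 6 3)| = 6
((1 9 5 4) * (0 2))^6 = (1 5)(4 9)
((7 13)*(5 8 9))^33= ((5 8 9)(7 13))^33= (7 13)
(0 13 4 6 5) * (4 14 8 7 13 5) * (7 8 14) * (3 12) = (14)(0 5)(3 12)(4 6)(7 13) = [5, 1, 2, 12, 6, 0, 4, 13, 8, 9, 10, 11, 3, 7, 14]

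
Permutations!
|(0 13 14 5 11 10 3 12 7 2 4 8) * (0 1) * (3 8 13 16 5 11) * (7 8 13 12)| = |(0 16 5 3 7 2 4 12 8 1)(10 13 14 11)| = 20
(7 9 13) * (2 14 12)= (2 14 12)(7 9 13)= [0, 1, 14, 3, 4, 5, 6, 9, 8, 13, 10, 11, 2, 7, 12]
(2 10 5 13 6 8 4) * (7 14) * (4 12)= (2 10 5 13 6 8 12 4)(7 14)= [0, 1, 10, 3, 2, 13, 8, 14, 12, 9, 5, 11, 4, 6, 7]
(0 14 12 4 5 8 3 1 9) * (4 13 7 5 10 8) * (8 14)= (0 8 3 1 9)(4 10 14 12 13 7 5)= [8, 9, 2, 1, 10, 4, 6, 5, 3, 0, 14, 11, 13, 7, 12]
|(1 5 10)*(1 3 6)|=5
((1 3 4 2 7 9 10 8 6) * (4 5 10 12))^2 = (1 5 8)(2 9 4 7 12)(3 10 6)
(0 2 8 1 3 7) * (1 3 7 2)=[1, 7, 8, 2, 4, 5, 6, 0, 3]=(0 1 7)(2 8 3)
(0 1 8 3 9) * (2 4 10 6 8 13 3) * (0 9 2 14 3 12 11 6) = (0 1 13 12 11 6 8 14 3 2 4 10) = [1, 13, 4, 2, 10, 5, 8, 7, 14, 9, 0, 6, 11, 12, 3]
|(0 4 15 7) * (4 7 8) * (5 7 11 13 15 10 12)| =|(0 11 13 15 8 4 10 12 5 7)| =10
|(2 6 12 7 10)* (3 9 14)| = 15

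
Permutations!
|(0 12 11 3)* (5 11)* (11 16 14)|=|(0 12 5 16 14 11 3)|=7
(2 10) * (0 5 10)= (0 5 10 2)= [5, 1, 0, 3, 4, 10, 6, 7, 8, 9, 2]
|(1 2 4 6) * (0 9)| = 4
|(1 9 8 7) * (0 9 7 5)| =4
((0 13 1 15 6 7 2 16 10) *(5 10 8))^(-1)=(0 10 5 8 16 2 7 6 15 1 13)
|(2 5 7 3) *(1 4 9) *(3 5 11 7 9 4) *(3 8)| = |(1 8 3 2 11 7 5 9)| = 8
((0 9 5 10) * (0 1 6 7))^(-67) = ((0 9 5 10 1 6 7))^(-67) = (0 10 7 5 6 9 1)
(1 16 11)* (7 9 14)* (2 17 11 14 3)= [0, 16, 17, 2, 4, 5, 6, 9, 8, 3, 10, 1, 12, 13, 7, 15, 14, 11]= (1 16 14 7 9 3 2 17 11)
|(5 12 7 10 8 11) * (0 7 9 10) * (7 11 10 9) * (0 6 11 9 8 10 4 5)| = |(0 9 8 4 5 12 7 6 11)| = 9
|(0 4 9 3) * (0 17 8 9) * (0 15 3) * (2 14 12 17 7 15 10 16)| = 30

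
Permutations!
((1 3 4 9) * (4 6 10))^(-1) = (1 9 4 10 6 3)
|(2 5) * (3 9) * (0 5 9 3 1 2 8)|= |(0 5 8)(1 2 9)|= 3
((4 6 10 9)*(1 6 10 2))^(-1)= (1 2 6)(4 9 10)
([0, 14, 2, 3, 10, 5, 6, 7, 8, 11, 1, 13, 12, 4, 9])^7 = [0, 1, 2, 3, 4, 5, 6, 7, 8, 9, 10, 11, 12, 13, 14]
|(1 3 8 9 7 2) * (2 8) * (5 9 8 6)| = 12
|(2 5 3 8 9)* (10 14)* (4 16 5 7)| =|(2 7 4 16 5 3 8 9)(10 14)| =8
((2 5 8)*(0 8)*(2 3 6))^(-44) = (0 2 3)(5 6 8)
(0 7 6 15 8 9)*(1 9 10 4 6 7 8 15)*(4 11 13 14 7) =(15)(0 8 10 11 13 14 7 4 6 1 9) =[8, 9, 2, 3, 6, 5, 1, 4, 10, 0, 11, 13, 12, 14, 7, 15]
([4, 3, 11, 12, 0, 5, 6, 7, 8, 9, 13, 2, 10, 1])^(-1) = (0 4)(1 13 10 12 3)(2 11)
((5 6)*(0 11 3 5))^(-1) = ((0 11 3 5 6))^(-1) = (0 6 5 3 11)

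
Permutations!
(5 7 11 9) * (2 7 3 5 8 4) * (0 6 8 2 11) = (0 6 8 4 11 9 2 7)(3 5) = [6, 1, 7, 5, 11, 3, 8, 0, 4, 2, 10, 9]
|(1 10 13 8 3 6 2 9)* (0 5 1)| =|(0 5 1 10 13 8 3 6 2 9)| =10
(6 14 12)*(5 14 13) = (5 14 12 6 13) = [0, 1, 2, 3, 4, 14, 13, 7, 8, 9, 10, 11, 6, 5, 12]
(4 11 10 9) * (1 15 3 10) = [0, 15, 2, 10, 11, 5, 6, 7, 8, 4, 9, 1, 12, 13, 14, 3] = (1 15 3 10 9 4 11)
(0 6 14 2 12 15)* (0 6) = (2 12 15 6 14) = [0, 1, 12, 3, 4, 5, 14, 7, 8, 9, 10, 11, 15, 13, 2, 6]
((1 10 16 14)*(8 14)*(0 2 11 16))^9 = (0 2 11 16 8 14 1 10)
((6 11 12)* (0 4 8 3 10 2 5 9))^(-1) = (0 9 5 2 10 3 8 4)(6 12 11)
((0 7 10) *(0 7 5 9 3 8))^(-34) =((0 5 9 3 8)(7 10))^(-34) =(10)(0 5 9 3 8)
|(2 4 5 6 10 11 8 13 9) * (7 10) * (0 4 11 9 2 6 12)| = 4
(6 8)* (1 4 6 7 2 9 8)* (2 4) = [0, 2, 9, 3, 6, 5, 1, 4, 7, 8] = (1 2 9 8 7 4 6)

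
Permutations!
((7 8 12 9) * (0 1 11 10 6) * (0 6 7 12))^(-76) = ((0 1 11 10 7 8)(9 12))^(-76) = (12)(0 11 7)(1 10 8)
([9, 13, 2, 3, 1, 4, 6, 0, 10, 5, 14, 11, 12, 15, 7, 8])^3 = [4, 8, 2, 3, 15, 13, 6, 5, 7, 1, 0, 11, 12, 10, 9, 14]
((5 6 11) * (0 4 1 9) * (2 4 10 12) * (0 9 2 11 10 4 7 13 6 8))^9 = (0 11 6 2)(1 8 12 13)(4 5 10 7)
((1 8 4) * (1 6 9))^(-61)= ((1 8 4 6 9))^(-61)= (1 9 6 4 8)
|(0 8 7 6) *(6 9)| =|(0 8 7 9 6)| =5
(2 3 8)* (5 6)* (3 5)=[0, 1, 5, 8, 4, 6, 3, 7, 2]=(2 5 6 3 8)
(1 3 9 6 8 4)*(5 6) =[0, 3, 2, 9, 1, 6, 8, 7, 4, 5] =(1 3 9 5 6 8 4)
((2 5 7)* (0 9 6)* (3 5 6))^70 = ((0 9 3 5 7 2 6))^70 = (9)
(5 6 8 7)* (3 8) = (3 8 7 5 6) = [0, 1, 2, 8, 4, 6, 3, 5, 7]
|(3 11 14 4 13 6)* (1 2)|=6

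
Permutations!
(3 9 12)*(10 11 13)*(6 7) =(3 9 12)(6 7)(10 11 13) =[0, 1, 2, 9, 4, 5, 7, 6, 8, 12, 11, 13, 3, 10]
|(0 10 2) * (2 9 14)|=5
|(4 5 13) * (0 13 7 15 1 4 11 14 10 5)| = |(0 13 11 14 10 5 7 15 1 4)| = 10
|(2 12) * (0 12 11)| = 4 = |(0 12 2 11)|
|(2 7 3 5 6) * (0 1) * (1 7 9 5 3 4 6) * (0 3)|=9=|(0 7 4 6 2 9 5 1 3)|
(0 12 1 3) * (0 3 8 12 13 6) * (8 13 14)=(0 14 8 12 1 13 6)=[14, 13, 2, 3, 4, 5, 0, 7, 12, 9, 10, 11, 1, 6, 8]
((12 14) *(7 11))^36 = ((7 11)(12 14))^36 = (14)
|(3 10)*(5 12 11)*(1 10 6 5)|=7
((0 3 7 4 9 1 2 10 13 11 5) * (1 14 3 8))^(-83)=(0 13 1 5 10 8 11 2)(3 4 14 7 9)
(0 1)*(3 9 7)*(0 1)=(3 9 7)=[0, 1, 2, 9, 4, 5, 6, 3, 8, 7]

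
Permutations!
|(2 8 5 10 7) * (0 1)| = |(0 1)(2 8 5 10 7)| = 10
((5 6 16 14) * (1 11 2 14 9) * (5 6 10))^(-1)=((1 11 2 14 6 16 9)(5 10))^(-1)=(1 9 16 6 14 2 11)(5 10)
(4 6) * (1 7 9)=(1 7 9)(4 6)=[0, 7, 2, 3, 6, 5, 4, 9, 8, 1]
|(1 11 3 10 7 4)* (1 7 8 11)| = 4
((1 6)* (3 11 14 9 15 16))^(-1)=((1 6)(3 11 14 9 15 16))^(-1)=(1 6)(3 16 15 9 14 11)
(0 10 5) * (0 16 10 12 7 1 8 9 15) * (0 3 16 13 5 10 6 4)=(0 12 7 1 8 9 15 3 16 6 4)(5 13)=[12, 8, 2, 16, 0, 13, 4, 1, 9, 15, 10, 11, 7, 5, 14, 3, 6]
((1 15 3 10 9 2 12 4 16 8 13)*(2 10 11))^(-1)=(1 13 8 16 4 12 2 11 3 15)(9 10)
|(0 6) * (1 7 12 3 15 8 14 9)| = 8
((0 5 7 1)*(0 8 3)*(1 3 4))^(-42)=(8)(0 7)(3 5)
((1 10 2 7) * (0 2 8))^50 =((0 2 7 1 10 8))^50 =(0 7 10)(1 8 2)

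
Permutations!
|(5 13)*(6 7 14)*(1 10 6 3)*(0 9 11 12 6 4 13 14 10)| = |(0 9 11 12 6 7 10 4 13 5 14 3 1)| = 13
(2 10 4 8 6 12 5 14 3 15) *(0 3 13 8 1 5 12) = (0 3 15 2 10 4 1 5 14 13 8 6) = [3, 5, 10, 15, 1, 14, 0, 7, 6, 9, 4, 11, 12, 8, 13, 2]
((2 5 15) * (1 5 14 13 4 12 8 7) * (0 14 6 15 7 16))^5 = (0 8 4 14 16 12 13)(1 7 5)(2 15 6)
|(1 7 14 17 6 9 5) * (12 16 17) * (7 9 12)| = |(1 9 5)(6 12 16 17)(7 14)| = 12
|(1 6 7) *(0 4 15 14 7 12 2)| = 9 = |(0 4 15 14 7 1 6 12 2)|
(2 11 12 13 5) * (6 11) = (2 6 11 12 13 5) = [0, 1, 6, 3, 4, 2, 11, 7, 8, 9, 10, 12, 13, 5]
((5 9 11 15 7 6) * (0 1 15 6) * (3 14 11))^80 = (15)(3 11 5)(6 9 14)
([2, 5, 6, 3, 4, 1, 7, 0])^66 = (0 6)(2 7)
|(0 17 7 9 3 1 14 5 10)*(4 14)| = 10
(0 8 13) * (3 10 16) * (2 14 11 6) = [8, 1, 14, 10, 4, 5, 2, 7, 13, 9, 16, 6, 12, 0, 11, 15, 3] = (0 8 13)(2 14 11 6)(3 10 16)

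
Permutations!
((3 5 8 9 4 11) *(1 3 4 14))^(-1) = ((1 3 5 8 9 14)(4 11))^(-1) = (1 14 9 8 5 3)(4 11)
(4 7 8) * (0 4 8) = (8)(0 4 7) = [4, 1, 2, 3, 7, 5, 6, 0, 8]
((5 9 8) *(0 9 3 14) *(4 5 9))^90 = (14)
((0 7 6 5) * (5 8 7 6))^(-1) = ((0 6 8 7 5))^(-1) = (0 5 7 8 6)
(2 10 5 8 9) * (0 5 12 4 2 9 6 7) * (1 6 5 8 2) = [8, 6, 10, 3, 1, 2, 7, 0, 5, 9, 12, 11, 4] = (0 8 5 2 10 12 4 1 6 7)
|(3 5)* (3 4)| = 3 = |(3 5 4)|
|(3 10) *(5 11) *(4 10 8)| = 4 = |(3 8 4 10)(5 11)|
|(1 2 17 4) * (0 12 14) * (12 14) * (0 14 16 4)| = |(0 16 4 1 2 17)| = 6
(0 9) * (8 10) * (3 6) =(0 9)(3 6)(8 10) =[9, 1, 2, 6, 4, 5, 3, 7, 10, 0, 8]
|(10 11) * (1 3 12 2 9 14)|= |(1 3 12 2 9 14)(10 11)|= 6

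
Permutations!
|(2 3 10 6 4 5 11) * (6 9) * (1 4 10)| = 6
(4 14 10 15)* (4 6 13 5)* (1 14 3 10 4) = (1 14 4 3 10 15 6 13 5) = [0, 14, 2, 10, 3, 1, 13, 7, 8, 9, 15, 11, 12, 5, 4, 6]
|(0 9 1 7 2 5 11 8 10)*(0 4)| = 10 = |(0 9 1 7 2 5 11 8 10 4)|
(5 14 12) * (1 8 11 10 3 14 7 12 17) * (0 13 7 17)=(0 13 7 12 5 17 1 8 11 10 3 14)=[13, 8, 2, 14, 4, 17, 6, 12, 11, 9, 3, 10, 5, 7, 0, 15, 16, 1]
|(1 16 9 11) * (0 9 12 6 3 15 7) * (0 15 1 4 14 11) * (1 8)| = |(0 9)(1 16 12 6 3 8)(4 14 11)(7 15)| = 6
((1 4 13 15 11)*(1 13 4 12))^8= (11 15 13)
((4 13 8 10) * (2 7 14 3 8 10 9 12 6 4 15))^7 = (2 6 14 13 8 15 12 7 4 3 10 9)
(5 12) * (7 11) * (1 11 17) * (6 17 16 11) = (1 6 17)(5 12)(7 16 11) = [0, 6, 2, 3, 4, 12, 17, 16, 8, 9, 10, 7, 5, 13, 14, 15, 11, 1]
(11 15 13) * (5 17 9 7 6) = (5 17 9 7 6)(11 15 13) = [0, 1, 2, 3, 4, 17, 5, 6, 8, 7, 10, 15, 12, 11, 14, 13, 16, 9]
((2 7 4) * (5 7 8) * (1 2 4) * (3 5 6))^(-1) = ((1 2 8 6 3 5 7))^(-1) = (1 7 5 3 6 8 2)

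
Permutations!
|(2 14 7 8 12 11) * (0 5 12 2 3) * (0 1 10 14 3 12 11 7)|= 11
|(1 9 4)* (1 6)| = 4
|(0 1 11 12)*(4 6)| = 4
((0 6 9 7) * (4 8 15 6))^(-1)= ((0 4 8 15 6 9 7))^(-1)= (0 7 9 6 15 8 4)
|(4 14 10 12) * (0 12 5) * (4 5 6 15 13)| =6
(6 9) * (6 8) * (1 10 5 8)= [0, 10, 2, 3, 4, 8, 9, 7, 6, 1, 5]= (1 10 5 8 6 9)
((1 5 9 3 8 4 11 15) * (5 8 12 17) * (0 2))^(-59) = ((0 2)(1 8 4 11 15)(3 12 17 5 9))^(-59) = (0 2)(1 8 4 11 15)(3 12 17 5 9)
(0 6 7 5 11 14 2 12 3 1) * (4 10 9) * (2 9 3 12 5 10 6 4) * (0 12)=[4, 12, 5, 1, 6, 11, 7, 10, 8, 2, 3, 14, 0, 13, 9]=(0 4 6 7 10 3 1 12)(2 5 11 14 9)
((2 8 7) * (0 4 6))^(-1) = ((0 4 6)(2 8 7))^(-1) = (0 6 4)(2 7 8)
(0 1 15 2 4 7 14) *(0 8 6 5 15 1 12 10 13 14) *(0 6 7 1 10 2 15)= (15)(0 12 2 4 1 10 13 14 8 7 6 5)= [12, 10, 4, 3, 1, 0, 5, 6, 7, 9, 13, 11, 2, 14, 8, 15]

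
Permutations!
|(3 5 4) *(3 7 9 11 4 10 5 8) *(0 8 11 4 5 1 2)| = 24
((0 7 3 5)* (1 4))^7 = (0 5 3 7)(1 4)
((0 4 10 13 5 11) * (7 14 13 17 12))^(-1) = (0 11 5 13 14 7 12 17 10 4)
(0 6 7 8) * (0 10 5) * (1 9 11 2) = (0 6 7 8 10 5)(1 9 11 2) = [6, 9, 1, 3, 4, 0, 7, 8, 10, 11, 5, 2]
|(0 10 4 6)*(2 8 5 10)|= 7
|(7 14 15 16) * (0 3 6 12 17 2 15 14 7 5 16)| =14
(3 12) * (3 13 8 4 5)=(3 12 13 8 4 5)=[0, 1, 2, 12, 5, 3, 6, 7, 4, 9, 10, 11, 13, 8]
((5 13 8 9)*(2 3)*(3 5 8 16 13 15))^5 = (2 5 15 3)(8 9)(13 16)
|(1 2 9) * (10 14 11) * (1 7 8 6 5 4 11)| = 11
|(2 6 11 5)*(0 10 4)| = |(0 10 4)(2 6 11 5)| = 12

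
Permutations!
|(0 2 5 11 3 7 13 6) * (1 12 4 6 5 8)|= 35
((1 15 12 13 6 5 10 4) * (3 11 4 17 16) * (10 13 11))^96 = (17)(1 15 12 11 4)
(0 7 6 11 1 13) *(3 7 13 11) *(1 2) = [13, 11, 1, 7, 4, 5, 3, 6, 8, 9, 10, 2, 12, 0] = (0 13)(1 11 2)(3 7 6)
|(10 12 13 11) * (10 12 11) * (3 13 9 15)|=7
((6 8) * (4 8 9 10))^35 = (10)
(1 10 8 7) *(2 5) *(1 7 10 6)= (1 6)(2 5)(8 10)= [0, 6, 5, 3, 4, 2, 1, 7, 10, 9, 8]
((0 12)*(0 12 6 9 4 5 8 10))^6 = ((12)(0 6 9 4 5 8 10))^6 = (12)(0 10 8 5 4 9 6)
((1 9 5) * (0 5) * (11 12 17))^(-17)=((0 5 1 9)(11 12 17))^(-17)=(0 9 1 5)(11 12 17)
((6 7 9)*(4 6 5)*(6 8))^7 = ((4 8 6 7 9 5))^7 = (4 8 6 7 9 5)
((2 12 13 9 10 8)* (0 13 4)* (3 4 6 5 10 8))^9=((0 13 9 8 2 12 6 5 10 3 4))^9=(0 3 5 12 8 13 4 10 6 2 9)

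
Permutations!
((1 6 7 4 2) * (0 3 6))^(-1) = ((0 3 6 7 4 2 1))^(-1) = (0 1 2 4 7 6 3)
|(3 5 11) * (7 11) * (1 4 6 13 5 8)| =|(1 4 6 13 5 7 11 3 8)| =9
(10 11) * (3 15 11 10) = (3 15 11) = [0, 1, 2, 15, 4, 5, 6, 7, 8, 9, 10, 3, 12, 13, 14, 11]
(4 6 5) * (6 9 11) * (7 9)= (4 7 9 11 6 5)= [0, 1, 2, 3, 7, 4, 5, 9, 8, 11, 10, 6]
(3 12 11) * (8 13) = (3 12 11)(8 13) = [0, 1, 2, 12, 4, 5, 6, 7, 13, 9, 10, 3, 11, 8]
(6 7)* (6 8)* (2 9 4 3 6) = (2 9 4 3 6 7 8) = [0, 1, 9, 6, 3, 5, 7, 8, 2, 4]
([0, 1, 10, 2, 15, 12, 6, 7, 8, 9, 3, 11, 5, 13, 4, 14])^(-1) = [0, 1, 3, 10, 14, 12, 6, 7, 8, 9, 2, 11, 5, 13, 15, 4]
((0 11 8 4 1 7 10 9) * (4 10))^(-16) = (0 9 10 8 11)(1 4 7)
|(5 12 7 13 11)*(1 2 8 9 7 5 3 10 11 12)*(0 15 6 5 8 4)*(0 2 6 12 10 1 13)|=42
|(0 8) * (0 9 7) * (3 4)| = 4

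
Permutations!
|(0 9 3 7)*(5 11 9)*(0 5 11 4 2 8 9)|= |(0 11)(2 8 9 3 7 5 4)|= 14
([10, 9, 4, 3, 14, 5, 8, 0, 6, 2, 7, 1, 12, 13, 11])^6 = (14)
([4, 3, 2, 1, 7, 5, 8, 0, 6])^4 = [4, 1, 2, 3, 7, 5, 6, 0, 8]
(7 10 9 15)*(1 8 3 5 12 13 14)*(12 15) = (1 8 3 5 15 7 10 9 12 13 14) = [0, 8, 2, 5, 4, 15, 6, 10, 3, 12, 9, 11, 13, 14, 1, 7]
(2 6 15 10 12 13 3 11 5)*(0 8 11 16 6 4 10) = [8, 1, 4, 16, 10, 2, 15, 7, 11, 9, 12, 5, 13, 3, 14, 0, 6] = (0 8 11 5 2 4 10 12 13 3 16 6 15)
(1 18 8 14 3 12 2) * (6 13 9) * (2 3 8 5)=(1 18 5 2)(3 12)(6 13 9)(8 14)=[0, 18, 1, 12, 4, 2, 13, 7, 14, 6, 10, 11, 3, 9, 8, 15, 16, 17, 5]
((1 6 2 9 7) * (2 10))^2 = ((1 6 10 2 9 7))^2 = (1 10 9)(2 7 6)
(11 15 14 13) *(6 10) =(6 10)(11 15 14 13) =[0, 1, 2, 3, 4, 5, 10, 7, 8, 9, 6, 15, 12, 11, 13, 14]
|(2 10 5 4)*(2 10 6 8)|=3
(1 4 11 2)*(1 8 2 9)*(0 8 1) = (0 8 2 1 4 11 9) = [8, 4, 1, 3, 11, 5, 6, 7, 2, 0, 10, 9]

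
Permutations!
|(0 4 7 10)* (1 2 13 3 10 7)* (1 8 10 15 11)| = |(0 4 8 10)(1 2 13 3 15 11)| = 12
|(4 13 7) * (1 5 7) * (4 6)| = |(1 5 7 6 4 13)| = 6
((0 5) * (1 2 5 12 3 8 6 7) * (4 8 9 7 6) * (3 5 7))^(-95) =(0 12 5)(1 2 7)(3 9)(4 8)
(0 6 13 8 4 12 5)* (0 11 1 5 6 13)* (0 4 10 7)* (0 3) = [13, 5, 2, 0, 12, 11, 4, 3, 10, 9, 7, 1, 6, 8] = (0 13 8 10 7 3)(1 5 11)(4 12 6)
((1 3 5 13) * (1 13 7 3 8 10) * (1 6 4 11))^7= ((13)(1 8 10 6 4 11)(3 5 7))^7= (13)(1 8 10 6 4 11)(3 5 7)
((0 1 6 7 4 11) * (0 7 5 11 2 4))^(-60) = ((0 1 6 5 11 7)(2 4))^(-60) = (11)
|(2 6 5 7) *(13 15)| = |(2 6 5 7)(13 15)| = 4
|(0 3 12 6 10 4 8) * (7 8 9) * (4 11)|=10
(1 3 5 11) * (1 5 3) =[0, 1, 2, 3, 4, 11, 6, 7, 8, 9, 10, 5] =(5 11)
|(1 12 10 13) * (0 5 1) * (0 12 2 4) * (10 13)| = |(0 5 1 2 4)(12 13)| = 10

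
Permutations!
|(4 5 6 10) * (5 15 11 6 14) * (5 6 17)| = |(4 15 11 17 5 14 6 10)| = 8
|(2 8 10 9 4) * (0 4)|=6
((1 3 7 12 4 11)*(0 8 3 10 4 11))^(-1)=(0 4 10 1 11 12 7 3 8)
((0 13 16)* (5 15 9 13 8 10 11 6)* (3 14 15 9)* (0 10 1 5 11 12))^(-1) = (0 12 10 16 13 9 5 1 8)(3 15 14)(6 11)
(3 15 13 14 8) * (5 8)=(3 15 13 14 5 8)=[0, 1, 2, 15, 4, 8, 6, 7, 3, 9, 10, 11, 12, 14, 5, 13]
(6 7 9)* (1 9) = (1 9 6 7) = [0, 9, 2, 3, 4, 5, 7, 1, 8, 6]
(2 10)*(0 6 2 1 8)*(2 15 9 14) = [6, 8, 10, 3, 4, 5, 15, 7, 0, 14, 1, 11, 12, 13, 2, 9] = (0 6 15 9 14 2 10 1 8)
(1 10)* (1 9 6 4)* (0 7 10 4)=(0 7 10 9 6)(1 4)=[7, 4, 2, 3, 1, 5, 0, 10, 8, 6, 9]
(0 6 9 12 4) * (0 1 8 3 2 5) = (0 6 9 12 4 1 8 3 2 5) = [6, 8, 5, 2, 1, 0, 9, 7, 3, 12, 10, 11, 4]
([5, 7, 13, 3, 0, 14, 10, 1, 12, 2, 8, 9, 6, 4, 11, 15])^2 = (15)(0 14 9 13)(2 4 5 11)(6 8)(10 12)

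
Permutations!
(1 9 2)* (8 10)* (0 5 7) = (0 5 7)(1 9 2)(8 10) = [5, 9, 1, 3, 4, 7, 6, 0, 10, 2, 8]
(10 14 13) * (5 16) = (5 16)(10 14 13) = [0, 1, 2, 3, 4, 16, 6, 7, 8, 9, 14, 11, 12, 10, 13, 15, 5]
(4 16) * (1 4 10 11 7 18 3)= (1 4 16 10 11 7 18 3)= [0, 4, 2, 1, 16, 5, 6, 18, 8, 9, 11, 7, 12, 13, 14, 15, 10, 17, 3]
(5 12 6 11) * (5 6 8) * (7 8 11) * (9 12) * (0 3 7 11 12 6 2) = (12)(0 3 7 8 5 9 6 11 2) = [3, 1, 0, 7, 4, 9, 11, 8, 5, 6, 10, 2, 12]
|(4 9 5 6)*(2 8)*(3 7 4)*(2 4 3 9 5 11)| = 14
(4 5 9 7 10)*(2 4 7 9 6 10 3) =[0, 1, 4, 2, 5, 6, 10, 3, 8, 9, 7] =(2 4 5 6 10 7 3)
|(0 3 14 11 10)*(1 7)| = |(0 3 14 11 10)(1 7)| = 10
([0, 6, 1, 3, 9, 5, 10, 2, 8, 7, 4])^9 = (1 10 9 2 6 4 7)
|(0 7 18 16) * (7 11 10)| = 6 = |(0 11 10 7 18 16)|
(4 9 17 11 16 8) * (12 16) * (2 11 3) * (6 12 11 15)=[0, 1, 15, 2, 9, 5, 12, 7, 4, 17, 10, 11, 16, 13, 14, 6, 8, 3]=(2 15 6 12 16 8 4 9 17 3)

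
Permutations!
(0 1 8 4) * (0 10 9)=(0 1 8 4 10 9)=[1, 8, 2, 3, 10, 5, 6, 7, 4, 0, 9]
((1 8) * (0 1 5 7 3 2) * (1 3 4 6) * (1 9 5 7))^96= (1 9 4 8 5 6 7)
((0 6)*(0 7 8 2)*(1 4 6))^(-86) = (0 8 6 1 2 7 4) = ((0 1 4 6 7 8 2))^(-86)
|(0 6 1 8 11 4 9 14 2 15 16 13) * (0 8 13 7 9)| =|(0 6 1 13 8 11 4)(2 15 16 7 9 14)| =42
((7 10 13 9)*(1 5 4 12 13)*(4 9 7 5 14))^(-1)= (1 10 7 13 12 4 14)(5 9)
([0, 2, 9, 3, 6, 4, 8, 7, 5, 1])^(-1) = [0, 9, 1, 3, 5, 8, 4, 7, 6, 2]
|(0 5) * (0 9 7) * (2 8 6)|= |(0 5 9 7)(2 8 6)|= 12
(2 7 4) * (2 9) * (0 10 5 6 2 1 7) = (0 10 5 6 2)(1 7 4 9) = [10, 7, 0, 3, 9, 6, 2, 4, 8, 1, 5]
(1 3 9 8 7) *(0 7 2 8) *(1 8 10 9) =(0 7 8 2 10 9)(1 3) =[7, 3, 10, 1, 4, 5, 6, 8, 2, 0, 9]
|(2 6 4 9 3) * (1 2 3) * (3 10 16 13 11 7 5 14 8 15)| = |(1 2 6 4 9)(3 10 16 13 11 7 5 14 8 15)| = 10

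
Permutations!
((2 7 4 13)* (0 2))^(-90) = (13)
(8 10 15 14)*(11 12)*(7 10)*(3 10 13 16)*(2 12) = (2 12 11)(3 10 15 14 8 7 13 16) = [0, 1, 12, 10, 4, 5, 6, 13, 7, 9, 15, 2, 11, 16, 8, 14, 3]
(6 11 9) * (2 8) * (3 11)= (2 8)(3 11 9 6)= [0, 1, 8, 11, 4, 5, 3, 7, 2, 6, 10, 9]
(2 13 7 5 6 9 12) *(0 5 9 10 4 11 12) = (0 5 6 10 4 11 12 2 13 7 9) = [5, 1, 13, 3, 11, 6, 10, 9, 8, 0, 4, 12, 2, 7]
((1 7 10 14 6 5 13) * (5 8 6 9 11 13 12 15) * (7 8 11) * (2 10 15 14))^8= ((1 8 6 11 13)(2 10)(5 12 14 9 7 15))^8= (1 11 8 13 6)(5 14 7)(9 15 12)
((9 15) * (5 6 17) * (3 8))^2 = ((3 8)(5 6 17)(9 15))^2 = (5 17 6)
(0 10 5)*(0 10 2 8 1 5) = (0 2 8 1 5 10) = [2, 5, 8, 3, 4, 10, 6, 7, 1, 9, 0]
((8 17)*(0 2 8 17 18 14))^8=((0 2 8 18 14))^8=(0 18 2 14 8)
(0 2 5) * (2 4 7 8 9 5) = (0 4 7 8 9 5) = [4, 1, 2, 3, 7, 0, 6, 8, 9, 5]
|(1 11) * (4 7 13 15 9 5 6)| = 14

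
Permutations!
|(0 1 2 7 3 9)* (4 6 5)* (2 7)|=|(0 1 7 3 9)(4 6 5)|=15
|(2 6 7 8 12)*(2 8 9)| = |(2 6 7 9)(8 12)| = 4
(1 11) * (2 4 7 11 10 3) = (1 10 3 2 4 7 11) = [0, 10, 4, 2, 7, 5, 6, 11, 8, 9, 3, 1]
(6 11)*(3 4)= (3 4)(6 11)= [0, 1, 2, 4, 3, 5, 11, 7, 8, 9, 10, 6]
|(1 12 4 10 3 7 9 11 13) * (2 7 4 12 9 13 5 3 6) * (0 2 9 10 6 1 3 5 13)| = 6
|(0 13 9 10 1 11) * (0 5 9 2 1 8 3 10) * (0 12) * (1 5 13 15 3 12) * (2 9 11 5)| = |(0 15 3 10 8 12)(1 5 11 13 9)| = 30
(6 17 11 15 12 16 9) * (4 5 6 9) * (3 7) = (3 7)(4 5 6 17 11 15 12 16) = [0, 1, 2, 7, 5, 6, 17, 3, 8, 9, 10, 15, 16, 13, 14, 12, 4, 11]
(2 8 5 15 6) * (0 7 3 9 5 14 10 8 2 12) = (0 7 3 9 5 15 6 12)(8 14 10) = [7, 1, 2, 9, 4, 15, 12, 3, 14, 5, 8, 11, 0, 13, 10, 6]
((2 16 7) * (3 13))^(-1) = ((2 16 7)(3 13))^(-1) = (2 7 16)(3 13)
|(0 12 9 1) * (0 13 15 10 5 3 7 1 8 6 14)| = 42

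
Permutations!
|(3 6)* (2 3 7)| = |(2 3 6 7)| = 4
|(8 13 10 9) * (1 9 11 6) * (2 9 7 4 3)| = |(1 7 4 3 2 9 8 13 10 11 6)| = 11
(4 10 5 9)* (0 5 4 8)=(0 5 9 8)(4 10)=[5, 1, 2, 3, 10, 9, 6, 7, 0, 8, 4]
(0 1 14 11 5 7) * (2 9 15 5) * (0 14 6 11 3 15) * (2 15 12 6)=(0 1 2 9)(3 12 6 11 15 5 7 14)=[1, 2, 9, 12, 4, 7, 11, 14, 8, 0, 10, 15, 6, 13, 3, 5]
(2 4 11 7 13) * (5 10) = (2 4 11 7 13)(5 10) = [0, 1, 4, 3, 11, 10, 6, 13, 8, 9, 5, 7, 12, 2]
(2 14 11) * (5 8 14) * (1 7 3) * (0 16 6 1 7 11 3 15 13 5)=(0 16 6 1 11 2)(3 7 15 13 5 8 14)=[16, 11, 0, 7, 4, 8, 1, 15, 14, 9, 10, 2, 12, 5, 3, 13, 6]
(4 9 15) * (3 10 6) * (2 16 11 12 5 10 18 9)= [0, 1, 16, 18, 2, 10, 3, 7, 8, 15, 6, 12, 5, 13, 14, 4, 11, 17, 9]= (2 16 11 12 5 10 6 3 18 9 15 4)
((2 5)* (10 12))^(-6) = ((2 5)(10 12))^(-6) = (12)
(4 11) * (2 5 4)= [0, 1, 5, 3, 11, 4, 6, 7, 8, 9, 10, 2]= (2 5 4 11)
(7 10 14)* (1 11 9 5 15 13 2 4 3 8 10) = [0, 11, 4, 8, 3, 15, 6, 1, 10, 5, 14, 9, 12, 2, 7, 13] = (1 11 9 5 15 13 2 4 3 8 10 14 7)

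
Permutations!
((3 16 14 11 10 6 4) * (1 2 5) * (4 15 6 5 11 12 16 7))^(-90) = ((1 2 11 10 5)(3 7 4)(6 15)(12 16 14))^(-90) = (16)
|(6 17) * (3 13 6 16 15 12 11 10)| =9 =|(3 13 6 17 16 15 12 11 10)|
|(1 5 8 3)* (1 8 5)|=2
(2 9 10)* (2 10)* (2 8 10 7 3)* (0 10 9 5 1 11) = (0 10 7 3 2 5 1 11)(8 9) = [10, 11, 5, 2, 4, 1, 6, 3, 9, 8, 7, 0]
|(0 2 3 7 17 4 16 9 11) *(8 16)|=10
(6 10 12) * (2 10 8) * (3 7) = [0, 1, 10, 7, 4, 5, 8, 3, 2, 9, 12, 11, 6] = (2 10 12 6 8)(3 7)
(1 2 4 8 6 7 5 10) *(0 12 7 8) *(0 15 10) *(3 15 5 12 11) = [11, 2, 4, 15, 5, 0, 8, 12, 6, 9, 1, 3, 7, 13, 14, 10] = (0 11 3 15 10 1 2 4 5)(6 8)(7 12)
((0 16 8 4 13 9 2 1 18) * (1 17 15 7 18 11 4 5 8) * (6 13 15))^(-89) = ((0 16 1 11 4 15 7 18)(2 17 6 13 9)(5 8))^(-89) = (0 18 7 15 4 11 1 16)(2 17 6 13 9)(5 8)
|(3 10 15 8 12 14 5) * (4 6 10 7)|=10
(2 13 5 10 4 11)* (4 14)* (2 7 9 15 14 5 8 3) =(2 13 8 3)(4 11 7 9 15 14)(5 10) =[0, 1, 13, 2, 11, 10, 6, 9, 3, 15, 5, 7, 12, 8, 4, 14]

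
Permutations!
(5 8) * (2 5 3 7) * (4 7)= (2 5 8 3 4 7)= [0, 1, 5, 4, 7, 8, 6, 2, 3]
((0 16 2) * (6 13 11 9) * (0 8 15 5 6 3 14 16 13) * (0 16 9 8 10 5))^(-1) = (0 15 8 11 13)(2 16 6 5 10)(3 9 14)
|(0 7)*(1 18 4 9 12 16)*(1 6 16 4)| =6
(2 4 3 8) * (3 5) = (2 4 5 3 8) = [0, 1, 4, 8, 5, 3, 6, 7, 2]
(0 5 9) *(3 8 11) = (0 5 9)(3 8 11) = [5, 1, 2, 8, 4, 9, 6, 7, 11, 0, 10, 3]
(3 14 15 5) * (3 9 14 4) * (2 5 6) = [0, 1, 5, 4, 3, 9, 2, 7, 8, 14, 10, 11, 12, 13, 15, 6] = (2 5 9 14 15 6)(3 4)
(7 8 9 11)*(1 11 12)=[0, 11, 2, 3, 4, 5, 6, 8, 9, 12, 10, 7, 1]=(1 11 7 8 9 12)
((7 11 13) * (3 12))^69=(13)(3 12)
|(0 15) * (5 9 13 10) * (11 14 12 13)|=14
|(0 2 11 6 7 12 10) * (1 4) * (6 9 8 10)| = |(0 2 11 9 8 10)(1 4)(6 7 12)| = 6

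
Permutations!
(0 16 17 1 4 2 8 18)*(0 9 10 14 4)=(0 16 17 1)(2 8 18 9 10 14 4)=[16, 0, 8, 3, 2, 5, 6, 7, 18, 10, 14, 11, 12, 13, 4, 15, 17, 1, 9]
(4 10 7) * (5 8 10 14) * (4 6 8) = (4 14 5)(6 8 10 7) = [0, 1, 2, 3, 14, 4, 8, 6, 10, 9, 7, 11, 12, 13, 5]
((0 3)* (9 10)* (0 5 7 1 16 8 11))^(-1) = (0 11 8 16 1 7 5 3)(9 10)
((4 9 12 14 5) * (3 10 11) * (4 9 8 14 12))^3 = (4 5 8 9 14)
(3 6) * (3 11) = [0, 1, 2, 6, 4, 5, 11, 7, 8, 9, 10, 3] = (3 6 11)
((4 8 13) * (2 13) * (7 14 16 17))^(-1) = ((2 13 4 8)(7 14 16 17))^(-1) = (2 8 4 13)(7 17 16 14)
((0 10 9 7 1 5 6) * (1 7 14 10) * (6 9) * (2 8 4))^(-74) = (0 9 6 5 10 1 14)(2 8 4)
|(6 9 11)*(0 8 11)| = 5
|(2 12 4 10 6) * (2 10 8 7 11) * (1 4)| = |(1 4 8 7 11 2 12)(6 10)| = 14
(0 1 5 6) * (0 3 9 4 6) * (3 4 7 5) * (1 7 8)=[7, 3, 2, 9, 6, 0, 4, 5, 1, 8]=(0 7 5)(1 3 9 8)(4 6)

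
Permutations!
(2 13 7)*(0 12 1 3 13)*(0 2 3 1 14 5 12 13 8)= (0 13 7 3 8)(5 12 14)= [13, 1, 2, 8, 4, 12, 6, 3, 0, 9, 10, 11, 14, 7, 5]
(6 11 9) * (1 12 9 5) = (1 12 9 6 11 5) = [0, 12, 2, 3, 4, 1, 11, 7, 8, 6, 10, 5, 9]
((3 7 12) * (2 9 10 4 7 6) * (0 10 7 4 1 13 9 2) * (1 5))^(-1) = (0 6 3 12 7 9 13 1 5 10)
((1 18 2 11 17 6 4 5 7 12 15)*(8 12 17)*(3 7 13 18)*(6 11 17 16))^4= ((1 3 7 16 6 4 5 13 18 2 17 11 8 12 15))^4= (1 6 18 8 3 4 2 12 7 5 17 15 16 13 11)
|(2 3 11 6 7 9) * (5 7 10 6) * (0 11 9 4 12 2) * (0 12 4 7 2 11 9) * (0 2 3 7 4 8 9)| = |(2 7 4 8 9 12 11 5 3)(6 10)| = 18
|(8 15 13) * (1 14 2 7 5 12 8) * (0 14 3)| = 11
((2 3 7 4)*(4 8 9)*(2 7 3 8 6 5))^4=((2 8 9 4 7 6 5))^4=(2 7 8 6 9 5 4)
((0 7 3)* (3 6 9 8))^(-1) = (0 3 8 9 6 7)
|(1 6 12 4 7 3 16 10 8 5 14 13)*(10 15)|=|(1 6 12 4 7 3 16 15 10 8 5 14 13)|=13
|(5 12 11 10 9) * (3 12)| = 6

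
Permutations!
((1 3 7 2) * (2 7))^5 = ((7)(1 3 2))^5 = (7)(1 2 3)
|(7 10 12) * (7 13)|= 4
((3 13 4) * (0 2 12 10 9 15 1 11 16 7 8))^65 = ((0 2 12 10 9 15 1 11 16 7 8)(3 13 4))^65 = (0 8 7 16 11 1 15 9 10 12 2)(3 4 13)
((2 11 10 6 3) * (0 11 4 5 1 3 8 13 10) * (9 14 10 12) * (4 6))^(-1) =(0 11)(1 5 4 10 14 9 12 13 8 6 2 3)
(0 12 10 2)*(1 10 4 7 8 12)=[1, 10, 0, 3, 7, 5, 6, 8, 12, 9, 2, 11, 4]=(0 1 10 2)(4 7 8 12)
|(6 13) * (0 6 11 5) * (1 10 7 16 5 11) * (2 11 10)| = |(0 6 13 1 2 11 10 7 16 5)| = 10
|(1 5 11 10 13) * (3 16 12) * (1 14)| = 6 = |(1 5 11 10 13 14)(3 16 12)|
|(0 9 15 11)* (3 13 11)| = 6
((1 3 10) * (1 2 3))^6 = (10)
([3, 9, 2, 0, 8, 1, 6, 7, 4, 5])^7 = (0 3)(1 9 5)(4 8)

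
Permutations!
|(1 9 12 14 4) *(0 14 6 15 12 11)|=6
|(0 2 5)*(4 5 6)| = 5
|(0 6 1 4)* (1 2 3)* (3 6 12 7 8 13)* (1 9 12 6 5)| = 6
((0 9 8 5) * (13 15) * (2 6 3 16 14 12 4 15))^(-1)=((0 9 8 5)(2 6 3 16 14 12 4 15 13))^(-1)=(0 5 8 9)(2 13 15 4 12 14 16 3 6)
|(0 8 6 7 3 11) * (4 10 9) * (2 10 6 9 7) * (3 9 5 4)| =11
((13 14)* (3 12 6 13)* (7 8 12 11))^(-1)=((3 11 7 8 12 6 13 14))^(-1)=(3 14 13 6 12 8 7 11)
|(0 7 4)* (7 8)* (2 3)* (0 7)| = 2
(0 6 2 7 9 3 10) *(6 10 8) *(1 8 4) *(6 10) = [6, 8, 7, 4, 1, 5, 2, 9, 10, 3, 0] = (0 6 2 7 9 3 4 1 8 10)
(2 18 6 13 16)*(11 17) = (2 18 6 13 16)(11 17) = [0, 1, 18, 3, 4, 5, 13, 7, 8, 9, 10, 17, 12, 16, 14, 15, 2, 11, 6]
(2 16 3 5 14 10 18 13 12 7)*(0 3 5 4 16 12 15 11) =(0 3 4 16 5 14 10 18 13 15 11)(2 12 7) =[3, 1, 12, 4, 16, 14, 6, 2, 8, 9, 18, 0, 7, 15, 10, 11, 5, 17, 13]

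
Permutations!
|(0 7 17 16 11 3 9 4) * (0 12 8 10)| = 11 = |(0 7 17 16 11 3 9 4 12 8 10)|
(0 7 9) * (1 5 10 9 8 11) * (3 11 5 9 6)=(0 7 8 5 10 6 3 11 1 9)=[7, 9, 2, 11, 4, 10, 3, 8, 5, 0, 6, 1]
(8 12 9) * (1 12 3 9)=(1 12)(3 9 8)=[0, 12, 2, 9, 4, 5, 6, 7, 3, 8, 10, 11, 1]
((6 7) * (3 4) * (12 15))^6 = (15)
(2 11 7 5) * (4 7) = (2 11 4 7 5) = [0, 1, 11, 3, 7, 2, 6, 5, 8, 9, 10, 4]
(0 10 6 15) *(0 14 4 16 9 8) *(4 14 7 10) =(0 4 16 9 8)(6 15 7 10) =[4, 1, 2, 3, 16, 5, 15, 10, 0, 8, 6, 11, 12, 13, 14, 7, 9]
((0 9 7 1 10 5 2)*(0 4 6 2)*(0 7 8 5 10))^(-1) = ((10)(0 9 8 5 7 1)(2 4 6))^(-1) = (10)(0 1 7 5 8 9)(2 6 4)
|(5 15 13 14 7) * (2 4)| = |(2 4)(5 15 13 14 7)| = 10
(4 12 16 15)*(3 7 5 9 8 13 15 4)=(3 7 5 9 8 13 15)(4 12 16)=[0, 1, 2, 7, 12, 9, 6, 5, 13, 8, 10, 11, 16, 15, 14, 3, 4]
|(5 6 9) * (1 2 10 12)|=12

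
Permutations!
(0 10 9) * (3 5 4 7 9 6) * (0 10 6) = (0 6 3 5 4 7 9 10) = [6, 1, 2, 5, 7, 4, 3, 9, 8, 10, 0]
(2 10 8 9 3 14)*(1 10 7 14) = (1 10 8 9 3)(2 7 14) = [0, 10, 7, 1, 4, 5, 6, 14, 9, 3, 8, 11, 12, 13, 2]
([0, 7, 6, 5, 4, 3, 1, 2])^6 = (1 2)(6 7)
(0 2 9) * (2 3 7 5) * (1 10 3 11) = (0 11 1 10 3 7 5 2 9) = [11, 10, 9, 7, 4, 2, 6, 5, 8, 0, 3, 1]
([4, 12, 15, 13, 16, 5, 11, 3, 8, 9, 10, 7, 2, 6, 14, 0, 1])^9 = [16, 2, 0, 7, 1, 5, 13, 11, 8, 9, 10, 6, 15, 3, 14, 4, 12]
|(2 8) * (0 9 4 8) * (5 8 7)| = 7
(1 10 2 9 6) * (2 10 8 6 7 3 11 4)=(1 8 6)(2 9 7 3 11 4)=[0, 8, 9, 11, 2, 5, 1, 3, 6, 7, 10, 4]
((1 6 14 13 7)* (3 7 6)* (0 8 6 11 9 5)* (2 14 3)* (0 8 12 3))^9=(0 9 2 12 5 14 3 8 13 7 6 11 1)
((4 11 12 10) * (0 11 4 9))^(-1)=(0 9 10 12 11)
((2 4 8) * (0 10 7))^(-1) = ((0 10 7)(2 4 8))^(-1) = (0 7 10)(2 8 4)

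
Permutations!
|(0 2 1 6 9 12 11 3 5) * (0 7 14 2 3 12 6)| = |(0 3 5 7 14 2 1)(6 9)(11 12)| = 14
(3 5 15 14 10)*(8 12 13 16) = (3 5 15 14 10)(8 12 13 16) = [0, 1, 2, 5, 4, 15, 6, 7, 12, 9, 3, 11, 13, 16, 10, 14, 8]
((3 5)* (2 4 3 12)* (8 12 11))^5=(2 8 5 4 12 11 3)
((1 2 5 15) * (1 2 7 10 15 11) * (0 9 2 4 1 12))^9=((0 9 2 5 11 12)(1 7 10 15 4))^9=(0 5)(1 4 15 10 7)(2 12)(9 11)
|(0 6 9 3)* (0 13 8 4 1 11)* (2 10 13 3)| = 10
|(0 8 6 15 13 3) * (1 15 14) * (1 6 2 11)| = 8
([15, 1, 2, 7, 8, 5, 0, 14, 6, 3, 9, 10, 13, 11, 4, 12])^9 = (0 14 10 15 4 9 12 8 3 13 6 7 11)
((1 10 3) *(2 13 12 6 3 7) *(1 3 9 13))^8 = (13)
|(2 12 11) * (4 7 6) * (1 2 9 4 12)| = 6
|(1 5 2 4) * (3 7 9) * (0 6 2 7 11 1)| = 12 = |(0 6 2 4)(1 5 7 9 3 11)|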